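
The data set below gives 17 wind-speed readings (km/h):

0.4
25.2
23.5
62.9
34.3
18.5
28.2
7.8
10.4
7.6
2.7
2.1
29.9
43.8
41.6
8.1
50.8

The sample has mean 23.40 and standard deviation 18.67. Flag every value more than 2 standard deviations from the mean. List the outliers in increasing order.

Cutoffs at x̄ ± 2s: 23.40 ± 2·18.67 = [-13.94, 60.74].
62.9: z = 2.12, |z| > 2 → outlier.
Every other value lies within [-13.94, 60.74].

62.9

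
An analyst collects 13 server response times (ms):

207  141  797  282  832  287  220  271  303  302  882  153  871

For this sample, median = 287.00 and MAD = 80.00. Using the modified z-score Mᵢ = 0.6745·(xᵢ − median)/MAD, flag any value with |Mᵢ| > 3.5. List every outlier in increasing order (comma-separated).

797, 832, 871, 882

|Mᵢ| > 3.5 ⇔ |xᵢ − 287.00| > 3.5·80.00/0.6745 = 415.12.
So outliers lie outside [-128.12, 702.12].
797: M = 4.30 → outlier.
832: M = 4.60 → outlier.
871: M = 4.92 → outlier.
882: M = 5.02 → outlier.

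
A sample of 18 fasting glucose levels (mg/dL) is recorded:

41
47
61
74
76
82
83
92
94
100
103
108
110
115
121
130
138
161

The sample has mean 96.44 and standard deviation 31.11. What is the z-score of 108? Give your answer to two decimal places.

z = (108 − 96.44) / 31.11 = 0.37.

0.37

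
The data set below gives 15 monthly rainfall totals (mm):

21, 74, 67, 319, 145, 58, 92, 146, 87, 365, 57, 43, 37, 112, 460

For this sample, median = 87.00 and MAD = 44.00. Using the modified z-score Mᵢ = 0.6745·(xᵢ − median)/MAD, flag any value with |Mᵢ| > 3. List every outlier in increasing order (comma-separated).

319, 365, 460

|Mᵢ| > 3 ⇔ |xᵢ − 87.00| > 3·44.00/0.6745 = 195.70.
So outliers lie outside [-108.70, 282.70].
319: M = 3.56 → outlier.
365: M = 4.26 → outlier.
460: M = 5.72 → outlier.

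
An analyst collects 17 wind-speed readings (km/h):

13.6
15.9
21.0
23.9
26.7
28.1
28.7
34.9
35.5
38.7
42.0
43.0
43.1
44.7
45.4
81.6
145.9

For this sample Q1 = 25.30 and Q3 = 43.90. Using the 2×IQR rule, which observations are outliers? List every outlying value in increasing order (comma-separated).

IQR = Q3 − Q1 = 43.90 − 25.30 = 18.60.
Lower fence = Q1 − 2·IQR = 25.30 − 37.20 = -11.90.
Upper fence = Q3 + 2·IQR = 43.90 + 37.20 = 81.10.
81.6 > 81.10 → outlier.
145.9 > 81.10 → outlier.
All remaining values lie within [-11.90, 81.10].

81.6, 145.9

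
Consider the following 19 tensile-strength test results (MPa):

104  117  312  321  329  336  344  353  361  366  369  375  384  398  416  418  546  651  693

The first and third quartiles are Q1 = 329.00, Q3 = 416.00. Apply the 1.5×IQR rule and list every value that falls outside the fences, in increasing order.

104, 117, 651, 693

IQR = Q3 − Q1 = 416.00 − 329.00 = 87.00.
Lower fence = Q1 − 1.5·IQR = 329.00 − 130.50 = 198.50.
Upper fence = Q3 + 1.5·IQR = 416.00 + 130.50 = 546.50.
104 < 198.50 → outlier.
117 < 198.50 → outlier.
651 > 546.50 → outlier.
693 > 546.50 → outlier.
All remaining values lie within [198.50, 546.50].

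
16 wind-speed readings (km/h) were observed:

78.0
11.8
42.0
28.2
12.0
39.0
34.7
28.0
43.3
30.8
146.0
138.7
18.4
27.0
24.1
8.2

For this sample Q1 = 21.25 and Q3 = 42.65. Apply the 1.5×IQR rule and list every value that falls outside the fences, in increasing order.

IQR = Q3 − Q1 = 42.65 − 21.25 = 21.40.
Lower fence = Q1 − 1.5·IQR = 21.25 − 32.10 = -10.85.
Upper fence = Q3 + 1.5·IQR = 42.65 + 32.10 = 74.75.
78.0 > 74.75 → outlier.
138.7 > 74.75 → outlier.
146.0 > 74.75 → outlier.
All remaining values lie within [-10.85, 74.75].

78.0, 138.7, 146.0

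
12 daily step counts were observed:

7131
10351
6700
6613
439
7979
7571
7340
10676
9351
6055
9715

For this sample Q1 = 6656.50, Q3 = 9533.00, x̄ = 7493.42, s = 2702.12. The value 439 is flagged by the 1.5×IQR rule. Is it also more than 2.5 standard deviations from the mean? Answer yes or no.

yes

z = (439 − 7493.42) / 2702.12 = -2.61.
|z| = 2.61 > 2.5.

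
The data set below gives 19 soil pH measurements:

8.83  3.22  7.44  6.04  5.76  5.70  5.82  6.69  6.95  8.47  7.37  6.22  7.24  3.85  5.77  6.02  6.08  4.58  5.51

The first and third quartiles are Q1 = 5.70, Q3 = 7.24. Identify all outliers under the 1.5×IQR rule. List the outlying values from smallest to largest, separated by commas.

IQR = Q3 − Q1 = 7.24 − 5.70 = 1.54.
Lower fence = Q1 − 1.5·IQR = 5.70 − 2.31 = 3.39.
Upper fence = Q3 + 1.5·IQR = 7.24 + 2.31 = 9.55.
3.22 < 3.39 → outlier.
All remaining values lie within [3.39, 9.55].

3.22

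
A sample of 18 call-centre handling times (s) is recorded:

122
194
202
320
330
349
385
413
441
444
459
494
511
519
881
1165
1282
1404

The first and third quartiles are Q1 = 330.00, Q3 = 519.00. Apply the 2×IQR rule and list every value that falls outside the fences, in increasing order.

1165, 1282, 1404

IQR = Q3 − Q1 = 519.00 − 330.00 = 189.00.
Lower fence = Q1 − 2·IQR = 330.00 − 378.00 = -48.00.
Upper fence = Q3 + 2·IQR = 519.00 + 378.00 = 897.00.
1165 > 897.00 → outlier.
1282 > 897.00 → outlier.
1404 > 897.00 → outlier.
All remaining values lie within [-48.00, 897.00].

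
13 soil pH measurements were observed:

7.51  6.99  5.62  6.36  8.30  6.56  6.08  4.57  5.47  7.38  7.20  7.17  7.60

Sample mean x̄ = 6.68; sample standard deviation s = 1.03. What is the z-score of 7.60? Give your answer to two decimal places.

z = (7.60 − 6.68) / 1.03 = 0.89.

0.89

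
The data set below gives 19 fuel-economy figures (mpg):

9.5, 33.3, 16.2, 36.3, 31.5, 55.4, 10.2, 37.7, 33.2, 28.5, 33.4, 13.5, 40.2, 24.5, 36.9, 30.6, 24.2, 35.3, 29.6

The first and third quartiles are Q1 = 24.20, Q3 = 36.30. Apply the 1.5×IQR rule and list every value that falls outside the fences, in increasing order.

55.4

IQR = Q3 − Q1 = 36.30 − 24.20 = 12.10.
Lower fence = Q1 − 1.5·IQR = 24.20 − 18.15 = 6.05.
Upper fence = Q3 + 1.5·IQR = 36.30 + 18.15 = 54.45.
55.4 > 54.45 → outlier.
All remaining values lie within [6.05, 54.45].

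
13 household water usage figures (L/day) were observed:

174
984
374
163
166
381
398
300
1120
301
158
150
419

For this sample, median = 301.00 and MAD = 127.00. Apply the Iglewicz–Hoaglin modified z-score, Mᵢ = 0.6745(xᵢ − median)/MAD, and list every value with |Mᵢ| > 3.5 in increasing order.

984, 1120

|Mᵢ| > 3.5 ⇔ |xᵢ − 301.00| > 3.5·127.00/0.6745 = 659.01.
So outliers lie outside [-358.01, 960.01].
984: M = 3.63 → outlier.
1120: M = 4.35 → outlier.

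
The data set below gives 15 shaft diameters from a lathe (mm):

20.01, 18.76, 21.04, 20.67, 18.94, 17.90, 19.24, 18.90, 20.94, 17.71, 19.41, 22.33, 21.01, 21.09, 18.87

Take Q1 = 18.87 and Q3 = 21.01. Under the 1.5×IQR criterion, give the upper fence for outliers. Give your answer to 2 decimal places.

24.22

IQR = Q3 − Q1 = 21.01 − 18.87 = 2.14.
Lower fence = Q1 − 1.5·IQR = 18.87 − 3.21 = 15.66.
Upper fence = Q3 + 1.5·IQR = 21.01 + 3.21 = 24.22.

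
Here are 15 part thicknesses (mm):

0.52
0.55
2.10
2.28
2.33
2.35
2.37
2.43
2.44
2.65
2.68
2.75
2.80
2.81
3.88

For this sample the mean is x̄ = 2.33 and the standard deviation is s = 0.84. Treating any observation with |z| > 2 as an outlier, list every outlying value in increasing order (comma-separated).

Cutoffs at x̄ ± 2s: 2.33 ± 2·0.84 = [0.65, 4.01].
0.52: z = -2.15, |z| > 2 → outlier.
0.55: z = -2.12, |z| > 2 → outlier.
Every other value lies within [0.65, 4.01].

0.52, 0.55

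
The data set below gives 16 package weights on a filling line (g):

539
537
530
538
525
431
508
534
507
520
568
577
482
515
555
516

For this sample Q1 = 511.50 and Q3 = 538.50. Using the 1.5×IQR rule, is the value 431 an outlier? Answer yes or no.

yes

IQR = Q3 − Q1 = 538.50 − 511.50 = 27.00.
Lower fence = Q1 − 1.5·IQR = 511.50 − 40.50 = 471.00.
Upper fence = Q3 + 1.5·IQR = 538.50 + 40.50 = 579.00.
431 lies below the lower fence.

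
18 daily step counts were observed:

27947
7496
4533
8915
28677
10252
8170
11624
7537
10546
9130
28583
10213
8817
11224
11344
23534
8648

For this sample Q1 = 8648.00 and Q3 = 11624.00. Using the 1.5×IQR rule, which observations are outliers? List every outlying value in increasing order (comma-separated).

IQR = Q3 − Q1 = 11624.00 − 8648.00 = 2976.00.
Lower fence = Q1 − 1.5·IQR = 8648.00 − 4464.00 = 4184.00.
Upper fence = Q3 + 1.5·IQR = 11624.00 + 4464.00 = 16088.00.
23534 > 16088.00 → outlier.
27947 > 16088.00 → outlier.
28583 > 16088.00 → outlier.
28677 > 16088.00 → outlier.
All remaining values lie within [4184.00, 16088.00].

23534, 27947, 28583, 28677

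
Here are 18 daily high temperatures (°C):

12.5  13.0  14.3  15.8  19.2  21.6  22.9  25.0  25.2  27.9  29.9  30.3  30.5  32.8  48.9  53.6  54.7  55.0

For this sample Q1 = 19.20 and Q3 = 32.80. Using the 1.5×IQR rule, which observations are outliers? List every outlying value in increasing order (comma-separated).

IQR = Q3 − Q1 = 32.80 − 19.20 = 13.60.
Lower fence = Q1 − 1.5·IQR = 19.20 − 20.40 = -1.20.
Upper fence = Q3 + 1.5·IQR = 32.80 + 20.40 = 53.20.
53.6 > 53.20 → outlier.
54.7 > 53.20 → outlier.
55.0 > 53.20 → outlier.
All remaining values lie within [-1.20, 53.20].

53.6, 54.7, 55.0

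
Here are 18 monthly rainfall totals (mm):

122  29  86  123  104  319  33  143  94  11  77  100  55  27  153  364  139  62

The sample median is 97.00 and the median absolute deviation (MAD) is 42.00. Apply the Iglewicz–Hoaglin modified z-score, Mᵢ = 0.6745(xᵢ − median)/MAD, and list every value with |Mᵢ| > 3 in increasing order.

319, 364

|Mᵢ| > 3 ⇔ |xᵢ − 97.00| > 3·42.00/0.6745 = 186.81.
So outliers lie outside [-89.81, 283.81].
319: M = 3.57 → outlier.
364: M = 4.29 → outlier.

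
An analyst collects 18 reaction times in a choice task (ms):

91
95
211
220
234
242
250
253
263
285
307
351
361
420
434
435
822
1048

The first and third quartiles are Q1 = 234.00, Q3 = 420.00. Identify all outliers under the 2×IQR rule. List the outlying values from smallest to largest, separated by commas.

822, 1048

IQR = Q3 − Q1 = 420.00 − 234.00 = 186.00.
Lower fence = Q1 − 2·IQR = 234.00 − 372.00 = -138.00.
Upper fence = Q3 + 2·IQR = 420.00 + 372.00 = 792.00.
822 > 792.00 → outlier.
1048 > 792.00 → outlier.
All remaining values lie within [-138.00, 792.00].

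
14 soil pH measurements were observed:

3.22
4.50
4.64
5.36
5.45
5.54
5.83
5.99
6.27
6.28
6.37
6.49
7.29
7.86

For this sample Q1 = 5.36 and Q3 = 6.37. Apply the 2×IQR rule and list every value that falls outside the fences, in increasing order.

IQR = Q3 − Q1 = 6.37 − 5.36 = 1.01.
Lower fence = Q1 − 2·IQR = 5.36 − 2.02 = 3.34.
Upper fence = Q3 + 2·IQR = 6.37 + 2.02 = 8.39.
3.22 < 3.34 → outlier.
All remaining values lie within [3.34, 8.39].

3.22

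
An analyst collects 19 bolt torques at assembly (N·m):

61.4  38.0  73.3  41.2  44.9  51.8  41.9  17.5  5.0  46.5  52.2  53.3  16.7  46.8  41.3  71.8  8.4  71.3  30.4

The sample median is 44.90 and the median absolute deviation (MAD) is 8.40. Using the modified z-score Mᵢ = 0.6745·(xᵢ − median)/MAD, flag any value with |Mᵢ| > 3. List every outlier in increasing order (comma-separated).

5.0

|Mᵢ| > 3 ⇔ |xᵢ − 44.90| > 3·8.40/0.6745 = 37.36.
So outliers lie outside [7.54, 82.26].
5.0: M = -3.20 → outlier.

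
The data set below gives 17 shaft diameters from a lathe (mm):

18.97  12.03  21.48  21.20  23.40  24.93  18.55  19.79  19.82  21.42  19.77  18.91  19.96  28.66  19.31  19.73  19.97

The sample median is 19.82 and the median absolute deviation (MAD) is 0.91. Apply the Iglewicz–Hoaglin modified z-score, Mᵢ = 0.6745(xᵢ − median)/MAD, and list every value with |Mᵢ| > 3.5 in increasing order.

12.03, 24.93, 28.66

|Mᵢ| > 3.5 ⇔ |xᵢ − 19.82| > 3.5·0.91/0.6745 = 4.72.
So outliers lie outside [15.10, 24.54].
12.03: M = -5.77 → outlier.
24.93: M = 3.79 → outlier.
28.66: M = 6.55 → outlier.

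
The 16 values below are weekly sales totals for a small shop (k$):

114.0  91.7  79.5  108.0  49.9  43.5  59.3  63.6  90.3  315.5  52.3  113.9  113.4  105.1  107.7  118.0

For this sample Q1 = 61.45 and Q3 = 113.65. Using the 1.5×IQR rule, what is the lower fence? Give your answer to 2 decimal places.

IQR = Q3 − Q1 = 113.65 − 61.45 = 52.20.
Lower fence = Q1 − 1.5·IQR = 61.45 − 78.30 = -16.85.
Upper fence = Q3 + 1.5·IQR = 113.65 + 78.30 = 191.95.

-16.85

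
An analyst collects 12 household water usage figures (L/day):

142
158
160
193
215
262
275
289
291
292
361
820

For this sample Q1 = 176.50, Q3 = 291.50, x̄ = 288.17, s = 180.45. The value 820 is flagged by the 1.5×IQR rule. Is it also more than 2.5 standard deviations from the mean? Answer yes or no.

z = (820 − 288.17) / 180.45 = 2.95.
|z| = 2.95 > 2.5.

yes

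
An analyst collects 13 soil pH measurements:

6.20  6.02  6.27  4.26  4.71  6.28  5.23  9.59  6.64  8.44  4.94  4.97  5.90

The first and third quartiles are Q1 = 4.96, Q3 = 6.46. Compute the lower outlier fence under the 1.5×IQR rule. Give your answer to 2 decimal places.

2.71

IQR = Q3 − Q1 = 6.46 − 4.96 = 1.50.
Lower fence = Q1 − 1.5·IQR = 4.96 − 2.25 = 2.71.
Upper fence = Q3 + 1.5·IQR = 6.46 + 2.25 = 8.71.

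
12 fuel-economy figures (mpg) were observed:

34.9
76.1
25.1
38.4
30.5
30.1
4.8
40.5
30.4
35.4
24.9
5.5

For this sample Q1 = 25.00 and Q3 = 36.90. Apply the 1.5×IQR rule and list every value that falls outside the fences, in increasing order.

4.8, 5.5, 76.1

IQR = Q3 − Q1 = 36.90 − 25.00 = 11.90.
Lower fence = Q1 − 1.5·IQR = 25.00 − 17.85 = 7.15.
Upper fence = Q3 + 1.5·IQR = 36.90 + 17.85 = 54.75.
4.8 < 7.15 → outlier.
5.5 < 7.15 → outlier.
76.1 > 54.75 → outlier.
All remaining values lie within [7.15, 54.75].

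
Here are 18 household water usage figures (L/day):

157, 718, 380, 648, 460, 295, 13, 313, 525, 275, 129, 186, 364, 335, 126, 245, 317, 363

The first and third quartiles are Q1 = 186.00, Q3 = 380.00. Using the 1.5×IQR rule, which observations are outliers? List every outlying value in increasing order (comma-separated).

IQR = Q3 − Q1 = 380.00 − 186.00 = 194.00.
Lower fence = Q1 − 1.5·IQR = 186.00 − 291.00 = -105.00.
Upper fence = Q3 + 1.5·IQR = 380.00 + 291.00 = 671.00.
718 > 671.00 → outlier.
All remaining values lie within [-105.00, 671.00].

718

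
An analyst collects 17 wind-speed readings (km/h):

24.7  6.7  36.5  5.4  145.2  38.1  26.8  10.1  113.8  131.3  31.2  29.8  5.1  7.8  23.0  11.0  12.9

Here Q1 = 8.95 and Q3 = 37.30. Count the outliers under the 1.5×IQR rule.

3

IQR = 28.35; fences at 8.95 − 42.525 = -33.575 and 37.30 + 42.525 = 79.825.
Outside the cutoffs: 113.8, 131.3, 145.2.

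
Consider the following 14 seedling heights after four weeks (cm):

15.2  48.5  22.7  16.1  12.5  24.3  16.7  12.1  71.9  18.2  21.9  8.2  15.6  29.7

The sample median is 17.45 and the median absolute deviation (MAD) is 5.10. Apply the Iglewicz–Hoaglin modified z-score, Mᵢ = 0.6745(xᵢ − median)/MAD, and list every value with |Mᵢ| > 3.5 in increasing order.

|Mᵢ| > 3.5 ⇔ |xᵢ − 17.45| > 3.5·5.10/0.6745 = 26.46.
So outliers lie outside [-9.01, 43.91].
48.5: M = 4.11 → outlier.
71.9: M = 7.20 → outlier.

48.5, 71.9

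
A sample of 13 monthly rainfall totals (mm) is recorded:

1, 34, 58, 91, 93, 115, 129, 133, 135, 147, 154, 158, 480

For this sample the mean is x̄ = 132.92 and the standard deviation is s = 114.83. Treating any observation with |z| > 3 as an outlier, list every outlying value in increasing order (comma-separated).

480

Cutoffs at x̄ ± 3s: 132.92 ± 3·114.83 = [-211.57, 477.41].
480: z = 3.02, |z| > 3 → outlier.
Every other value lies within [-211.57, 477.41].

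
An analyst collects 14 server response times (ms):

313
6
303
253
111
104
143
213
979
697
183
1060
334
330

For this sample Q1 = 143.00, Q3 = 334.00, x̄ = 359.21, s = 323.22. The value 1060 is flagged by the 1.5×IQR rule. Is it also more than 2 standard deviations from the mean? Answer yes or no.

z = (1060 − 359.21) / 323.22 = 2.17.
|z| = 2.17 > 2.

yes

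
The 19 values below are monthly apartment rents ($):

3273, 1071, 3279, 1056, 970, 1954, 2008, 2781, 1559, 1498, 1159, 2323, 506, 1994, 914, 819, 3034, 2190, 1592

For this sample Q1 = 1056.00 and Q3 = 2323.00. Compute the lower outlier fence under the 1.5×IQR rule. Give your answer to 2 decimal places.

-844.50

IQR = Q3 − Q1 = 2323.00 − 1056.00 = 1267.00.
Lower fence = Q1 − 1.5·IQR = 1056.00 − 1900.50 = -844.50.
Upper fence = Q3 + 1.5·IQR = 2323.00 + 1900.50 = 4223.50.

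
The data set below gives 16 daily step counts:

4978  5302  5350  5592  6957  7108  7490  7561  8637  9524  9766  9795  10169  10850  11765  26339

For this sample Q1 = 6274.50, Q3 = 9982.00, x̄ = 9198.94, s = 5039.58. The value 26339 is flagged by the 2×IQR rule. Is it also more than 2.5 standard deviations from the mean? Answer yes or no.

yes

z = (26339 − 9198.94) / 5039.58 = 3.40.
|z| = 3.40 > 2.5.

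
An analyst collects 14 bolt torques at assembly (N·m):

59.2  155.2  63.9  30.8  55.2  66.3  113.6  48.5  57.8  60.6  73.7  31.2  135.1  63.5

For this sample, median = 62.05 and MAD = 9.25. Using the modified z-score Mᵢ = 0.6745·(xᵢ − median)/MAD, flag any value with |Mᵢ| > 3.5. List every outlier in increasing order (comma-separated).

113.6, 135.1, 155.2

|Mᵢ| > 3.5 ⇔ |xᵢ − 62.05| > 3.5·9.25/0.6745 = 48.00.
So outliers lie outside [14.05, 110.05].
113.6: M = 3.76 → outlier.
135.1: M = 5.33 → outlier.
155.2: M = 6.79 → outlier.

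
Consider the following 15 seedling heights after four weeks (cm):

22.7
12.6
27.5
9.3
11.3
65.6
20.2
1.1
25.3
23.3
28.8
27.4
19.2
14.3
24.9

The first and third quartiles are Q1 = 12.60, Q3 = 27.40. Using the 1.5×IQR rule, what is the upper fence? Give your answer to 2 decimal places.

IQR = Q3 − Q1 = 27.40 − 12.60 = 14.80.
Lower fence = Q1 − 1.5·IQR = 12.60 − 22.20 = -9.60.
Upper fence = Q3 + 1.5·IQR = 27.40 + 22.20 = 49.60.

49.60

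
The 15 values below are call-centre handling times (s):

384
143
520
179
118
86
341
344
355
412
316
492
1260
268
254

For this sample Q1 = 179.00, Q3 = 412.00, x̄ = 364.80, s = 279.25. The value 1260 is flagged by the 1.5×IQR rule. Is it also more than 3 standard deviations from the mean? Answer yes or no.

yes

z = (1260 − 364.80) / 279.25 = 3.21.
|z| = 3.21 > 3.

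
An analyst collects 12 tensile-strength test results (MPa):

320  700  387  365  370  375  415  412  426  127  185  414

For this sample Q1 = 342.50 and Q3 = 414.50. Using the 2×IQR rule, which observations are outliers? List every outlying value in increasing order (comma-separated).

IQR = Q3 − Q1 = 414.50 − 342.50 = 72.00.
Lower fence = Q1 − 2·IQR = 342.50 − 144.00 = 198.50.
Upper fence = Q3 + 2·IQR = 414.50 + 144.00 = 558.50.
127 < 198.50 → outlier.
185 < 198.50 → outlier.
700 > 558.50 → outlier.
All remaining values lie within [198.50, 558.50].

127, 185, 700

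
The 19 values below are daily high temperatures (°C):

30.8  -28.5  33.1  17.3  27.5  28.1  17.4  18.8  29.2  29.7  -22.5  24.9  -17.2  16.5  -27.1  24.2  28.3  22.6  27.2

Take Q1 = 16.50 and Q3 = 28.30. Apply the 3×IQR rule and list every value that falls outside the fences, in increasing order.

-28.5, -27.1, -22.5

IQR = Q3 − Q1 = 28.30 − 16.50 = 11.80.
Lower fence = Q1 − 3·IQR = 16.50 − 35.40 = -18.90.
Upper fence = Q3 + 3·IQR = 28.30 + 35.40 = 63.70.
-28.5 < -18.90 → outlier.
-27.1 < -18.90 → outlier.
-22.5 < -18.90 → outlier.
All remaining values lie within [-18.90, 63.70].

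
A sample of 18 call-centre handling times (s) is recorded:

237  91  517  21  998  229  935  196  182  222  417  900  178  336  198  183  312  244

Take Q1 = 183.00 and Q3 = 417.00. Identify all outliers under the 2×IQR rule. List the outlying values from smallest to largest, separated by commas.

900, 935, 998

IQR = Q3 − Q1 = 417.00 − 183.00 = 234.00.
Lower fence = Q1 − 2·IQR = 183.00 − 468.00 = -285.00.
Upper fence = Q3 + 2·IQR = 417.00 + 468.00 = 885.00.
900 > 885.00 → outlier.
935 > 885.00 → outlier.
998 > 885.00 → outlier.
All remaining values lie within [-285.00, 885.00].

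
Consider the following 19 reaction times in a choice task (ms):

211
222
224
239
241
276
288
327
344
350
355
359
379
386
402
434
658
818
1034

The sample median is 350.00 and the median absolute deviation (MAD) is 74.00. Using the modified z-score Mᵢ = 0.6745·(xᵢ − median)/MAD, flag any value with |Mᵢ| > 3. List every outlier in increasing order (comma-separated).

818, 1034

|Mᵢ| > 3 ⇔ |xᵢ − 350.00| > 3·74.00/0.6745 = 329.13.
So outliers lie outside [20.87, 679.13].
818: M = 4.27 → outlier.
1034: M = 6.23 → outlier.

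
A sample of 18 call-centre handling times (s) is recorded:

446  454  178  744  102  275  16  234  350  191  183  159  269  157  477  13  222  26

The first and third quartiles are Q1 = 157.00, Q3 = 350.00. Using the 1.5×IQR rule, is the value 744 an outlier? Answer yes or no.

yes

IQR = Q3 − Q1 = 350.00 − 157.00 = 193.00.
Lower fence = Q1 − 1.5·IQR = 157.00 − 289.50 = -132.50.
Upper fence = Q3 + 1.5·IQR = 350.00 + 289.50 = 639.50.
744 lies above the upper fence.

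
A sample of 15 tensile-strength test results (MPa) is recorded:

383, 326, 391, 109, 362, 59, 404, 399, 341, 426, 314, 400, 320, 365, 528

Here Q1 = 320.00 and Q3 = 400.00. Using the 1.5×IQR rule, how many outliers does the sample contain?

3

IQR = 80.00; fences at 320.00 − 120.00 = 200.00 and 400.00 + 120.00 = 520.00.
Outside the cutoffs: 59, 109, 528.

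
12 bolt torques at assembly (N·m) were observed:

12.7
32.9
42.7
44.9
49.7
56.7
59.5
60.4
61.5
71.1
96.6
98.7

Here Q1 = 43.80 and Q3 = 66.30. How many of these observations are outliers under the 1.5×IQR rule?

0

IQR = 22.50; fences at 43.80 − 33.75 = 10.05 and 66.30 + 33.75 = 100.05.
Every value lies within the cutoffs.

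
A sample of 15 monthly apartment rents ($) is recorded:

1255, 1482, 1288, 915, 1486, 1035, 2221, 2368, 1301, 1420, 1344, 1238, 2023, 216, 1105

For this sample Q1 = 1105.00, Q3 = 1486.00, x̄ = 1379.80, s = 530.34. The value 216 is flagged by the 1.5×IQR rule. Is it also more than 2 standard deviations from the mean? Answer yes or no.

z = (216 − 1379.80) / 530.34 = -2.19.
|z| = 2.19 > 2.

yes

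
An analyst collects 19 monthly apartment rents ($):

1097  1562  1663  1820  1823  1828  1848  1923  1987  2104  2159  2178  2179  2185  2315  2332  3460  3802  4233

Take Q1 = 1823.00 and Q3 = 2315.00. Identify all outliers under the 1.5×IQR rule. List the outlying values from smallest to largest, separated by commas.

3460, 3802, 4233

IQR = Q3 − Q1 = 2315.00 − 1823.00 = 492.00.
Lower fence = Q1 − 1.5·IQR = 1823.00 − 738.00 = 1085.00.
Upper fence = Q3 + 1.5·IQR = 2315.00 + 738.00 = 3053.00.
3460 > 3053.00 → outlier.
3802 > 3053.00 → outlier.
4233 > 3053.00 → outlier.
All remaining values lie within [1085.00, 3053.00].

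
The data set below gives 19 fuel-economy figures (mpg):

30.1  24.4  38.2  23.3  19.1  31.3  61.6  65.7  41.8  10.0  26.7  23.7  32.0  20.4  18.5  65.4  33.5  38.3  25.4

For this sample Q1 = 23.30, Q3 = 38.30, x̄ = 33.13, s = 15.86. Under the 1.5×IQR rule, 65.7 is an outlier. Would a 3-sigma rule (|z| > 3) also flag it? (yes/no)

z = (65.7 − 33.13) / 15.86 = 2.05.
|z| = 2.05 ≤ 3.

no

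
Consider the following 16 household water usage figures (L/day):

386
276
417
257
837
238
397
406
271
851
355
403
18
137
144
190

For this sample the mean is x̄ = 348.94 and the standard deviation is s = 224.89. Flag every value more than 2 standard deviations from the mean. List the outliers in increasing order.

837, 851

Cutoffs at x̄ ± 2s: 348.94 ± 2·224.89 = [-100.84, 798.72].
837: z = 2.17, |z| > 2 → outlier.
851: z = 2.23, |z| > 2 → outlier.
Every other value lies within [-100.84, 798.72].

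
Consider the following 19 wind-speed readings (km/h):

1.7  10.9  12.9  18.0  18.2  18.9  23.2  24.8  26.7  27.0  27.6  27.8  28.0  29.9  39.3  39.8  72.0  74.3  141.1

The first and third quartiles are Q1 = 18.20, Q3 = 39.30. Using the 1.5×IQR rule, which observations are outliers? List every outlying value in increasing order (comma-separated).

IQR = Q3 − Q1 = 39.30 − 18.20 = 21.10.
Lower fence = Q1 − 1.5·IQR = 18.20 − 31.65 = -13.45.
Upper fence = Q3 + 1.5·IQR = 39.30 + 31.65 = 70.95.
72.0 > 70.95 → outlier.
74.3 > 70.95 → outlier.
141.1 > 70.95 → outlier.
All remaining values lie within [-13.45, 70.95].

72.0, 74.3, 141.1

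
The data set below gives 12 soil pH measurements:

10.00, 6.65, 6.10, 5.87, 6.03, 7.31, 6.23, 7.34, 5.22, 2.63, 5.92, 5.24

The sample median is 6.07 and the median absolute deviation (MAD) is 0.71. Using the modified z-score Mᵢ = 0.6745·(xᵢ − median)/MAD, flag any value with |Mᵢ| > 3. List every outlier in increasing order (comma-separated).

|Mᵢ| > 3 ⇔ |xᵢ − 6.07| > 3·0.71/0.6745 = 3.16.
So outliers lie outside [2.91, 9.23].
2.63: M = -3.27 → outlier.
10.00: M = 3.73 → outlier.

2.63, 10.00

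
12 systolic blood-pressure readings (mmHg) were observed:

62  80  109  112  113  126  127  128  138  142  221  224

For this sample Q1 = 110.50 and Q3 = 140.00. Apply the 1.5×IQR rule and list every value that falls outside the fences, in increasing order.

62, 221, 224

IQR = Q3 − Q1 = 140.00 − 110.50 = 29.50.
Lower fence = Q1 − 1.5·IQR = 110.50 − 44.25 = 66.25.
Upper fence = Q3 + 1.5·IQR = 140.00 + 44.25 = 184.25.
62 < 66.25 → outlier.
221 > 184.25 → outlier.
224 > 184.25 → outlier.
All remaining values lie within [66.25, 184.25].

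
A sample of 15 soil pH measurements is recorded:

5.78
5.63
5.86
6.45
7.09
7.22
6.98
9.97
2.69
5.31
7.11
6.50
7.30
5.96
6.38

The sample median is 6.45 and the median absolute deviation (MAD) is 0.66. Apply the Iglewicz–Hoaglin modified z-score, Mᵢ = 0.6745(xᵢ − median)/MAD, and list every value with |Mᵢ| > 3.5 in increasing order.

2.69, 9.97

|Mᵢ| > 3.5 ⇔ |xᵢ − 6.45| > 3.5·0.66/0.6745 = 3.42.
So outliers lie outside [3.03, 9.87].
2.69: M = -3.84 → outlier.
9.97: M = 3.60 → outlier.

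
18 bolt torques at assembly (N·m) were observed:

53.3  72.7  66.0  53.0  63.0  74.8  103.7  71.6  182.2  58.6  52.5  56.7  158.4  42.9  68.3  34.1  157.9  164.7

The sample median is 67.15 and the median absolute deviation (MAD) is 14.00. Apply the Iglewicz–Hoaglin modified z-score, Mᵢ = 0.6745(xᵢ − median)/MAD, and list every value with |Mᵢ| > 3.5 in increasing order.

157.9, 158.4, 164.7, 182.2

|Mᵢ| > 3.5 ⇔ |xᵢ − 67.15| > 3.5·14.00/0.6745 = 72.65.
So outliers lie outside [-5.50, 139.80].
157.9: M = 4.37 → outlier.
158.4: M = 4.40 → outlier.
164.7: M = 4.70 → outlier.
182.2: M = 5.54 → outlier.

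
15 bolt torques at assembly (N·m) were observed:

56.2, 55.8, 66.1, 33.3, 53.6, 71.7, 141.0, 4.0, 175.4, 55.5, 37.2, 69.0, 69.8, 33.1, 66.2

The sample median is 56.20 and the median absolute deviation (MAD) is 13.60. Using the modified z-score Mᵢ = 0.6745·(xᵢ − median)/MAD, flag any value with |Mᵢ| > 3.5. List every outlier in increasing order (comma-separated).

|Mᵢ| > 3.5 ⇔ |xᵢ − 56.20| > 3.5·13.60/0.6745 = 70.57.
So outliers lie outside [-14.37, 126.77].
141.0: M = 4.21 → outlier.
175.4: M = 5.91 → outlier.

141.0, 175.4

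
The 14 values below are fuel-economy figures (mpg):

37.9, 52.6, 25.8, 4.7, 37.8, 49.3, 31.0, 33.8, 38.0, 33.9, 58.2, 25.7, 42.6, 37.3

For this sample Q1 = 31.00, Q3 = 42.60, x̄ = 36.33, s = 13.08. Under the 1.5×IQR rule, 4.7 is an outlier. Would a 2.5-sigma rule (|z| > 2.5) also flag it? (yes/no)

z = (4.7 − 36.33) / 13.08 = -2.42.
|z| = 2.42 ≤ 2.5.

no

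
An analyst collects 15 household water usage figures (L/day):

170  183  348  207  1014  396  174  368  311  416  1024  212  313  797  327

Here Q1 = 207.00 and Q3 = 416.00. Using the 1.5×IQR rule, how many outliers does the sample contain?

IQR = 209.00; fences at 207.00 − 313.50 = -106.50 and 416.00 + 313.50 = 729.50.
Outside the cutoffs: 797, 1014, 1024.

3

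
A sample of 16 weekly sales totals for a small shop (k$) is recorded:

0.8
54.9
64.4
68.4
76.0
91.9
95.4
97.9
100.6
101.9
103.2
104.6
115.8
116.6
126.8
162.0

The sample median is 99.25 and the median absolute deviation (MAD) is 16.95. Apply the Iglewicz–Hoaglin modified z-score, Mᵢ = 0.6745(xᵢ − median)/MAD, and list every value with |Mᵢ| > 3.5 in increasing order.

|Mᵢ| > 3.5 ⇔ |xᵢ − 99.25| > 3.5·16.95/0.6745 = 87.95.
So outliers lie outside [11.30, 187.20].
0.8: M = -3.92 → outlier.

0.8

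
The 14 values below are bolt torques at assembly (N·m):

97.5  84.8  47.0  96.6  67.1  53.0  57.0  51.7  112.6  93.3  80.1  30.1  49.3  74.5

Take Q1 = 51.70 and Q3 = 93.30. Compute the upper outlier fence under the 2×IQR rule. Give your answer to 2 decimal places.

IQR = Q3 − Q1 = 93.30 − 51.70 = 41.60.
Lower fence = Q1 − 2·IQR = 51.70 − 83.20 = -31.50.
Upper fence = Q3 + 2·IQR = 93.30 + 83.20 = 176.50.

176.50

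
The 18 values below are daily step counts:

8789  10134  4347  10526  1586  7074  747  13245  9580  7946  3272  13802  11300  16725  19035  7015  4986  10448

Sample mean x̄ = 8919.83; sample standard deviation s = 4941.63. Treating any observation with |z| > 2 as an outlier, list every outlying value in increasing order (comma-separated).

Cutoffs at x̄ ± 2s: 8919.83 ± 2·4941.63 = [-963.43, 18803.09].
19035: z = 2.05, |z| > 2 → outlier.
Every other value lies within [-963.43, 18803.09].

19035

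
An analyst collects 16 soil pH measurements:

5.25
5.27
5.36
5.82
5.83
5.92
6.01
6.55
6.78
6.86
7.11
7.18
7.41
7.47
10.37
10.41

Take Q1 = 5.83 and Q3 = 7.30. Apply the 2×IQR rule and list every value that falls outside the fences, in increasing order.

IQR = Q3 − Q1 = 7.30 − 5.83 = 1.47.
Lower fence = Q1 − 2·IQR = 5.83 − 2.94 = 2.89.
Upper fence = Q3 + 2·IQR = 7.30 + 2.94 = 10.24.
10.37 > 10.24 → outlier.
10.41 > 10.24 → outlier.
All remaining values lie within [2.89, 10.24].

10.37, 10.41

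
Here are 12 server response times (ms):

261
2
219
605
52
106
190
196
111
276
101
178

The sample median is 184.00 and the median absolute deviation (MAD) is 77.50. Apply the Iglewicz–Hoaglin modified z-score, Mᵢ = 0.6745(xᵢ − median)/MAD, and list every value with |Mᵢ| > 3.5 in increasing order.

|Mᵢ| > 3.5 ⇔ |xᵢ − 184.00| > 3.5·77.50/0.6745 = 402.15.
So outliers lie outside [-218.15, 586.15].
605: M = 3.66 → outlier.

605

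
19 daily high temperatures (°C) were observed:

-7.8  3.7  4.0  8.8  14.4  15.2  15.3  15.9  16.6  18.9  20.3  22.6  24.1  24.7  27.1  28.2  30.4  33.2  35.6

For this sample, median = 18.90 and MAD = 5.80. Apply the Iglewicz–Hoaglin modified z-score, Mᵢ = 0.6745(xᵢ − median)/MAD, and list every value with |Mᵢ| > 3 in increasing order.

|Mᵢ| > 3 ⇔ |xᵢ − 18.90| > 3·5.80/0.6745 = 25.80.
So outliers lie outside [-6.90, 44.70].
-7.8: M = -3.11 → outlier.

-7.8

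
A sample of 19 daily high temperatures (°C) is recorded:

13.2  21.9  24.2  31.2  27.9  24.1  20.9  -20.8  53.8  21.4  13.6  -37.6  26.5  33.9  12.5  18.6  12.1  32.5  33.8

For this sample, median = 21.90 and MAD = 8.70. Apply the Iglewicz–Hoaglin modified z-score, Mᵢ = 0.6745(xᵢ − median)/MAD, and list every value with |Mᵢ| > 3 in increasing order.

-37.6, -20.8

|Mᵢ| > 3 ⇔ |xᵢ − 21.90| > 3·8.70/0.6745 = 38.70.
So outliers lie outside [-16.80, 60.60].
-37.6: M = -4.61 → outlier.
-20.8: M = -3.31 → outlier.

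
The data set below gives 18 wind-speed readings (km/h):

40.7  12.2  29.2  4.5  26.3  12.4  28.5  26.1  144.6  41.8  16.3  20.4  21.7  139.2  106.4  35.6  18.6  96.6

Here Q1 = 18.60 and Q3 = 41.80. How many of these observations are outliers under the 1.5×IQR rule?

4

IQR = 23.20; fences at 18.60 − 34.80 = -16.20 and 41.80 + 34.80 = 76.60.
Outside the cutoffs: 96.6, 106.4, 139.2, 144.6.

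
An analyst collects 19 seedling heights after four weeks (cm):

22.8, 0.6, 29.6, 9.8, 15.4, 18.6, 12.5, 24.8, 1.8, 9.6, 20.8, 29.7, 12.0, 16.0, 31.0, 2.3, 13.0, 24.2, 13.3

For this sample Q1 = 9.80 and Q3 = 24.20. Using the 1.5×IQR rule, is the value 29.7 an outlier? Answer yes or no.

no

IQR = Q3 − Q1 = 24.20 − 9.80 = 14.40.
Lower fence = Q1 − 1.5·IQR = 9.80 − 21.60 = -11.80.
Upper fence = Q3 + 1.5·IQR = 24.20 + 21.60 = 45.80.
29.7 lies within [-11.80, 45.80].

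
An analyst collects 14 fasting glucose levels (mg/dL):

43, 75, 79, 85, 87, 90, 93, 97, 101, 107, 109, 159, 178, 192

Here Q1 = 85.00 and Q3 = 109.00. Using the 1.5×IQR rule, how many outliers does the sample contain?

IQR = 24.00; fences at 85.00 − 36.00 = 49.00 and 109.00 + 36.00 = 145.00.
Outside the cutoffs: 43, 159, 178, 192.

4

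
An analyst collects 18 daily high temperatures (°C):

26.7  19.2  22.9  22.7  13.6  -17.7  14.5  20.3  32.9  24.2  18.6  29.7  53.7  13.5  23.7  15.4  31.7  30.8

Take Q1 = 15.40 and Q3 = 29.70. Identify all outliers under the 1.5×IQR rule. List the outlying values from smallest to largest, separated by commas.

IQR = Q3 − Q1 = 29.70 − 15.40 = 14.30.
Lower fence = Q1 − 1.5·IQR = 15.40 − 21.45 = -6.05.
Upper fence = Q3 + 1.5·IQR = 29.70 + 21.45 = 51.15.
-17.7 < -6.05 → outlier.
53.7 > 51.15 → outlier.
All remaining values lie within [-6.05, 51.15].

-17.7, 53.7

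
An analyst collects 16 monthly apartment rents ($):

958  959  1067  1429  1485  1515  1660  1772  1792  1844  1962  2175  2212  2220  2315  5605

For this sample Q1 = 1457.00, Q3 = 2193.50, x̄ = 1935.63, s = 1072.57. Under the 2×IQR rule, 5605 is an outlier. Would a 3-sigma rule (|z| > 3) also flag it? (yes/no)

yes

z = (5605 − 1935.63) / 1072.57 = 3.42.
|z| = 3.42 > 3.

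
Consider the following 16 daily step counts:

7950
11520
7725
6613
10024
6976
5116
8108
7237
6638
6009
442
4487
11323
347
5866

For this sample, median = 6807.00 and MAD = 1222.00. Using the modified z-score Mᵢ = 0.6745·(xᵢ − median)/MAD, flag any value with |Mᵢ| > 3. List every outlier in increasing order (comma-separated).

|Mᵢ| > 3 ⇔ |xᵢ − 6807.00| > 3·1222.00/0.6745 = 5435.14.
So outliers lie outside [1371.86, 12242.14].
347: M = -3.57 → outlier.
442: M = -3.51 → outlier.

347, 442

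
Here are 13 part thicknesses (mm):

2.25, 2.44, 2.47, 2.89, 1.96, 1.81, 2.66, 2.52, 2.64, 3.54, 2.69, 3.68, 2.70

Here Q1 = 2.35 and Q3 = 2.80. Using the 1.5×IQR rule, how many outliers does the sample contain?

2

IQR = 0.45; fences at 2.35 − 0.675 = 1.675 and 2.80 + 0.675 = 3.475.
Outside the cutoffs: 3.54, 3.68.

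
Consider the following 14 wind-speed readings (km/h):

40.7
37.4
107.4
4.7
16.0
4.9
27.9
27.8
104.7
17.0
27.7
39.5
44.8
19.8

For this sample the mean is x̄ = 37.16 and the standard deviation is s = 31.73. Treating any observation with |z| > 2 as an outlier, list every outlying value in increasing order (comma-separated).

104.7, 107.4

Cutoffs at x̄ ± 2s: 37.16 ± 2·31.73 = [-26.30, 100.62].
104.7: z = 2.13, |z| > 2 → outlier.
107.4: z = 2.21, |z| > 2 → outlier.
Every other value lies within [-26.30, 100.62].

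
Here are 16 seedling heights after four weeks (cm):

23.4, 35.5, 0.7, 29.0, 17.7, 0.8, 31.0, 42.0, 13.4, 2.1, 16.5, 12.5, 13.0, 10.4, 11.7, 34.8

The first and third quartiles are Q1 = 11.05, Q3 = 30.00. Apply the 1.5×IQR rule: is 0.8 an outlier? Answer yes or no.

no

IQR = Q3 − Q1 = 30.00 − 11.05 = 18.95.
Lower fence = Q1 − 1.5·IQR = 11.05 − 28.425 = -17.375.
Upper fence = Q3 + 1.5·IQR = 30.00 + 28.425 = 58.425.
0.8 lies within [-17.375, 58.425].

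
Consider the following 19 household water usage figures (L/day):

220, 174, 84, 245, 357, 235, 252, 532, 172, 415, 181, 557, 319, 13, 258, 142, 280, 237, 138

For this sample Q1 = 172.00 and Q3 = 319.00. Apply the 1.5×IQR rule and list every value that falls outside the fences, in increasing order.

557

IQR = Q3 − Q1 = 319.00 − 172.00 = 147.00.
Lower fence = Q1 − 1.5·IQR = 172.00 − 220.50 = -48.50.
Upper fence = Q3 + 1.5·IQR = 319.00 + 220.50 = 539.50.
557 > 539.50 → outlier.
All remaining values lie within [-48.50, 539.50].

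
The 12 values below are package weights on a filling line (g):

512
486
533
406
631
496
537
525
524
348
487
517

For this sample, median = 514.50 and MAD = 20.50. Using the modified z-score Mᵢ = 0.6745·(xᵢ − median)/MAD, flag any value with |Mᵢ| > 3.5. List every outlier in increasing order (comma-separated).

|Mᵢ| > 3.5 ⇔ |xᵢ − 514.50| > 3.5·20.50/0.6745 = 106.38.
So outliers lie outside [408.12, 620.88].
348: M = -5.48 → outlier.
406: M = -3.57 → outlier.
631: M = 3.83 → outlier.

348, 406, 631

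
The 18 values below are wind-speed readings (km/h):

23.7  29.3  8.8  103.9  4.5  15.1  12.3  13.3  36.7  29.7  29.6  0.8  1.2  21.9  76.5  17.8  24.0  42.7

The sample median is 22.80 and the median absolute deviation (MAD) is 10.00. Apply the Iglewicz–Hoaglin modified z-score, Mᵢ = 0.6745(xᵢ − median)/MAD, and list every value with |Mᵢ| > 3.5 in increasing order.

76.5, 103.9

|Mᵢ| > 3.5 ⇔ |xᵢ − 22.80| > 3.5·10.00/0.6745 = 51.89.
So outliers lie outside [-29.09, 74.69].
76.5: M = 3.62 → outlier.
103.9: M = 5.47 → outlier.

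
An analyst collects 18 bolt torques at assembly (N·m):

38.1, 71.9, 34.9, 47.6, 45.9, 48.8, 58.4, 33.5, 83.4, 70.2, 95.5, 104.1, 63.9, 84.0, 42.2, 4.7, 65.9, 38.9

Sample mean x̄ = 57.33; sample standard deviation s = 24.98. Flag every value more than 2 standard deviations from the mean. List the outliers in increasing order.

4.7

Cutoffs at x̄ ± 2s: 57.33 ± 2·24.98 = [7.37, 107.29].
4.7: z = -2.11, |z| > 2 → outlier.
Every other value lies within [7.37, 107.29].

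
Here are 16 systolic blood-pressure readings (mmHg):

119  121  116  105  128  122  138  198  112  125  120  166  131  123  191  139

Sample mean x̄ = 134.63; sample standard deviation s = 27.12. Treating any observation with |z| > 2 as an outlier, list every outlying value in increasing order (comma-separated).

191, 198

Cutoffs at x̄ ± 2s: 134.63 ± 2·27.12 = [80.39, 188.87].
191: z = 2.08, |z| > 2 → outlier.
198: z = 2.34, |z| > 2 → outlier.
Every other value lies within [80.39, 188.87].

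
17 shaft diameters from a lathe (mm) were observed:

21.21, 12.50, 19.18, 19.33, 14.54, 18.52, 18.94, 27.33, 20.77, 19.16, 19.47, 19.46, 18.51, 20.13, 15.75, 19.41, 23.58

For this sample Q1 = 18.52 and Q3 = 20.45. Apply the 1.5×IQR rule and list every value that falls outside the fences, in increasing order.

IQR = Q3 − Q1 = 20.45 − 18.52 = 1.93.
Lower fence = Q1 − 1.5·IQR = 18.52 − 2.895 = 15.625.
Upper fence = Q3 + 1.5·IQR = 20.45 + 2.895 = 23.345.
12.50 < 15.625 → outlier.
14.54 < 15.625 → outlier.
23.58 > 23.345 → outlier.
27.33 > 23.345 → outlier.
All remaining values lie within [15.625, 23.345].

12.50, 14.54, 23.58, 27.33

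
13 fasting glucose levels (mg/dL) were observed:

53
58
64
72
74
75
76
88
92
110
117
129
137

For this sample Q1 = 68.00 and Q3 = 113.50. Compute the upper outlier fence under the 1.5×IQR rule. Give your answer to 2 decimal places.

181.75

IQR = Q3 − Q1 = 113.50 − 68.00 = 45.50.
Lower fence = Q1 − 1.5·IQR = 68.00 − 68.25 = -0.25.
Upper fence = Q3 + 1.5·IQR = 113.50 + 68.25 = 181.75.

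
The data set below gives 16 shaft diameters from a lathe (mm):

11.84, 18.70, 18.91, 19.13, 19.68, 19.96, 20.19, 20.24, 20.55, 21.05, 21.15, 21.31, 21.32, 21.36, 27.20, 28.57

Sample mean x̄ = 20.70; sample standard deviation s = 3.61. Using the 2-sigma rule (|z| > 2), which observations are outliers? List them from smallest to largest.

Cutoffs at x̄ ± 2s: 20.70 ± 2·3.61 = [13.48, 27.92].
11.84: z = -2.45, |z| > 2 → outlier.
28.57: z = 2.18, |z| > 2 → outlier.
Every other value lies within [13.48, 27.92].

11.84, 28.57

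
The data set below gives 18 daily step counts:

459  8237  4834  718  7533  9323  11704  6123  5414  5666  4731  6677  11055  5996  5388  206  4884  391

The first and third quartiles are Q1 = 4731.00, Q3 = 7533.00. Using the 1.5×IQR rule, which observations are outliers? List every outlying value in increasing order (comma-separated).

206, 391, 459

IQR = Q3 − Q1 = 7533.00 − 4731.00 = 2802.00.
Lower fence = Q1 − 1.5·IQR = 4731.00 − 4203.00 = 528.00.
Upper fence = Q3 + 1.5·IQR = 7533.00 + 4203.00 = 11736.00.
206 < 528.00 → outlier.
391 < 528.00 → outlier.
459 < 528.00 → outlier.
All remaining values lie within [528.00, 11736.00].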